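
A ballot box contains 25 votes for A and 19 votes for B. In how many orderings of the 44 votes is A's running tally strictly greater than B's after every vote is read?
Strict-lead orderings = 192113383644

Total orderings of the 44 votes with 25 for A: C(44, 25) = 1408831480056. By the Bertrand ballot formula (Cycle Lemma / reflection principle), the number of orderings in which A is strictly ahead of B throughout is (p − q)/(p + q) · C(p + q, p) = (25 − 19)/(25 + 19) · 1408831480056 = 192113383644.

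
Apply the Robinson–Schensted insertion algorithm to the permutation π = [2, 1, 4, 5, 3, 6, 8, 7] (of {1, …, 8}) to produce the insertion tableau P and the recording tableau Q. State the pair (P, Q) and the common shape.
P = [1, 3, 5, 6, 7] / [2, 4, 8];  Q = [1, 3, 4, 6, 7] / [2, 5, 8];  common shape = (5, 3)

Row-insert the values π_1, π_2, … into P one at a time, bumping the leftmost entry strictly greater than the inserted value down to the next row. The recording tableau Q records, in position (i, j), the step at which that cell was added to P.
  Insert 2 (step 1): P = [2];  Q = [1]
  Insert 1 (step 2): P = [1] / [2];  Q = [1] / [2]
  Insert 4 (step 3): P = [1, 4] / [2];  Q = [1, 3] / [2]
  Insert 5 (step 4): P = [1, 4, 5] / [2];  Q = [1, 3, 4] / [2]
  Insert 3 (step 5): P = [1, 3, 5] / [2, 4];  Q = [1, 3, 4] / [2, 5]
  Insert 6 (step 6): P = [1, 3, 5, 6] / [2, 4];  Q = [1, 3, 4, 6] / [2, 5]
  Insert 8 (step 7): P = [1, 3, 5, 6, 8] / [2, 4];  Q = [1, 3, 4, 6, 7] / [2, 5]
  Insert 7 (step 8): P = [1, 3, 5, 6, 7] / [2, 4, 8];  Q = [1, 3, 4, 6, 7] / [2, 5, 8]
Final shape: (5, 3).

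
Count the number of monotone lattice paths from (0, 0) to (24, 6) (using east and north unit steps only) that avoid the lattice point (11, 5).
Number of paths = 532623

Total paths from (0, 0) to (24, 6): C(30, 24) = 593775. Paths through (11, 5): (paths (0, 0) → (11, 5)) × (paths (11, 5) → (24, 6)) = C(16, 11) · C(14, 13) = 4368 · 14 = 61152. Avoidance count = 593775 − 61152 = 532623.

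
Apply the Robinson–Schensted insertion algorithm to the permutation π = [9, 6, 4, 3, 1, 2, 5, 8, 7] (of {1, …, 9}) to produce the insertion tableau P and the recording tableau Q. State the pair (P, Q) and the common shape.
P = [1, 2, 5, 7] / [3, 8] / [4] / [6] / [9];  Q = [1, 6, 7, 8] / [2, 9] / [3] / [4] / [5];  common shape = (4, 2, 1, 1, 1)

Row-insert the values π_1, π_2, … into P one at a time, bumping the leftmost entry strictly greater than the inserted value down to the next row. The recording tableau Q records, in position (i, j), the step at which that cell was added to P.
  Insert 9 (step 1): P = [9];  Q = [1]
  Insert 6 (step 2): P = [6] / [9];  Q = [1] / [2]
  Insert 4 (step 3): P = [4] / [6] / [9];  Q = [1] / [2] / [3]
  Insert 3 (step 4): P = [3] / [4] / [6] / [9];  Q = [1] / [2] / [3] / [4]
  Insert 1 (step 5): P = [1] / [3] / [4] / [6] / [9];  Q = [1] / [2] / [3] / [4] / [5]
  Insert 2 (step 6): P = [1, 2] / [3] / [4] / [6] / [9];  Q = [1, 6] / [2] / [3] / [4] / [5]
  Insert 5 (step 7): P = [1, 2, 5] / [3] / [4] / [6] / [9];  Q = [1, 6, 7] / [2] / [3] / [4] / [5]
  Insert 8 (step 8): P = [1, 2, 5, 8] / [3] / [4] / [6] / [9];  Q = [1, 6, 7, 8] / [2] / [3] / [4] / [5]
  Insert 7 (step 9): P = [1, 2, 5, 7] / [3, 8] / [4] / [6] / [9];  Q = [1, 6, 7, 8] / [2, 9] / [3] / [4] / [5]
Final shape: (4, 2, 1, 1, 1).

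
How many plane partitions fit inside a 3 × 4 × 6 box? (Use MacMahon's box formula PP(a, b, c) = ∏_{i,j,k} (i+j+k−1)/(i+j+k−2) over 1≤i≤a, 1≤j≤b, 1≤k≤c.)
PP(3, 4, 6) = 457380

Evaluate the triple product over i = 1..3, j = 1..4, k = 1..6. The factors are (2/1) · (3/2) · (4/3) · (5/4) · (6/5) · (7/6) · (3/2) · (4/3) · … (72 factors total). The numerators and denominators telescope so the product is an integer; carrying out the multiplication exactly gives PP(3, 4, 6) = 457380.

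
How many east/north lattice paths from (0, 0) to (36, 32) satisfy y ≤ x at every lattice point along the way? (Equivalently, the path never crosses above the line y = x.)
Number of paths = 3423885943288280470

By the reflection principle (André's argument), the number of monotone paths to (36, 32) with n ≤ m that never go above y = x is C(68, 36) − C(68, 37) = 25336755980333275478 − 21912870037044995008 = 3423885943288280470.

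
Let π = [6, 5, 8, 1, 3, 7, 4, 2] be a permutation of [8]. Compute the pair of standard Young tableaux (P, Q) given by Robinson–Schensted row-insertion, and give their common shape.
P = [1, 2, 4] / [3, 7] / [5, 8] / [6];  Q = [1, 3, 6] / [2, 5] / [4, 7] / [8];  common shape = (3, 2, 2, 1)

Row-insert the values π_1, π_2, … into P one at a time, bumping the leftmost entry strictly greater than the inserted value down to the next row. The recording tableau Q records, in position (i, j), the step at which that cell was added to P.
  Insert 6 (step 1): P = [6];  Q = [1]
  Insert 5 (step 2): P = [5] / [6];  Q = [1] / [2]
  Insert 8 (step 3): P = [5, 8] / [6];  Q = [1, 3] / [2]
  Insert 1 (step 4): P = [1, 8] / [5] / [6];  Q = [1, 3] / [2] / [4]
  Insert 3 (step 5): P = [1, 3] / [5, 8] / [6];  Q = [1, 3] / [2, 5] / [4]
  Insert 7 (step 6): P = [1, 3, 7] / [5, 8] / [6];  Q = [1, 3, 6] / [2, 5] / [4]
  Insert 4 (step 7): P = [1, 3, 4] / [5, 7] / [6, 8];  Q = [1, 3, 6] / [2, 5] / [4, 7]
  Insert 2 (step 8): P = [1, 2, 4] / [3, 7] / [5, 8] / [6];  Q = [1, 3, 6] / [2, 5] / [4, 7] / [8]
Final shape: (3, 2, 2, 1).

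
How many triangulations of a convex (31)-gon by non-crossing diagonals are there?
C_29 = 1002242216651368

These polygon triangulations are counted by the Catalan number C_n = (1/(n + 1)) · C(2n, n). For n = 29: C_29 = (1/30) · C(58, 29) = 30067266499541040/30 = 1002242216651368.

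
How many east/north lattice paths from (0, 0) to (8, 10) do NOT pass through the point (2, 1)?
Number of paths = 28743

Total paths from (0, 0) to (8, 10): C(18, 8) = 43758. Paths through (2, 1): (paths (0, 0) → (2, 1)) × (paths (2, 1) → (8, 10)) = C(3, 2) · C(15, 6) = 3 · 5005 = 15015. Avoidance count = 43758 − 15015 = 28743.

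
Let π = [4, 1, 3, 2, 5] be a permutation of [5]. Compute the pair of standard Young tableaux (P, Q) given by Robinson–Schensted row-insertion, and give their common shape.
P = [1, 2, 5] / [3] / [4];  Q = [1, 3, 5] / [2] / [4];  common shape = (3, 1, 1)

Row-insert the values π_1, π_2, … into P one at a time, bumping the leftmost entry strictly greater than the inserted value down to the next row. The recording tableau Q records, in position (i, j), the step at which that cell was added to P.
  Insert 4 (step 1): P = [4];  Q = [1]
  Insert 1 (step 2): P = [1] / [4];  Q = [1] / [2]
  Insert 3 (step 3): P = [1, 3] / [4];  Q = [1, 3] / [2]
  Insert 2 (step 4): P = [1, 2] / [3] / [4];  Q = [1, 3] / [2] / [4]
  Insert 5 (step 5): P = [1, 2, 5] / [3] / [4];  Q = [1, 3, 5] / [2] / [4]
Final shape: (3, 1, 1).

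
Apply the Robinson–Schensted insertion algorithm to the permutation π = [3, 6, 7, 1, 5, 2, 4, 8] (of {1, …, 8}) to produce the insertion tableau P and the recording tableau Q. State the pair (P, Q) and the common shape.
P = [1, 2, 4, 8] / [3, 5, 7] / [6];  Q = [1, 2, 3, 8] / [4, 5, 7] / [6];  common shape = (4, 3, 1)

Row-insert the values π_1, π_2, … into P one at a time, bumping the leftmost entry strictly greater than the inserted value down to the next row. The recording tableau Q records, in position (i, j), the step at which that cell was added to P.
  Insert 3 (step 1): P = [3];  Q = [1]
  Insert 6 (step 2): P = [3, 6];  Q = [1, 2]
  Insert 7 (step 3): P = [3, 6, 7];  Q = [1, 2, 3]
  Insert 1 (step 4): P = [1, 6, 7] / [3];  Q = [1, 2, 3] / [4]
  Insert 5 (step 5): P = [1, 5, 7] / [3, 6];  Q = [1, 2, 3] / [4, 5]
  Insert 2 (step 6): P = [1, 2, 7] / [3, 5] / [6];  Q = [1, 2, 3] / [4, 5] / [6]
  Insert 4 (step 7): P = [1, 2, 4] / [3, 5, 7] / [6];  Q = [1, 2, 3] / [4, 5, 7] / [6]
  Insert 8 (step 8): P = [1, 2, 4, 8] / [3, 5, 7] / [6];  Q = [1, 2, 3, 8] / [4, 5, 7] / [6]
Final shape: (4, 3, 1).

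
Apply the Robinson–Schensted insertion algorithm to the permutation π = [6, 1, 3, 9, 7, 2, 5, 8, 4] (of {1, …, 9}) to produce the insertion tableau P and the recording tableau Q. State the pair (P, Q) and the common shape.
P = [1, 2, 4, 8] / [3, 5] / [6, 7] / [9];  Q = [1, 3, 4, 8] / [2, 5] / [6, 7] / [9];  common shape = (4, 2, 2, 1)

Row-insert the values π_1, π_2, … into P one at a time, bumping the leftmost entry strictly greater than the inserted value down to the next row. The recording tableau Q records, in position (i, j), the step at which that cell was added to P.
  Insert 6 (step 1): P = [6];  Q = [1]
  Insert 1 (step 2): P = [1] / [6];  Q = [1] / [2]
  Insert 3 (step 3): P = [1, 3] / [6];  Q = [1, 3] / [2]
  Insert 9 (step 4): P = [1, 3, 9] / [6];  Q = [1, 3, 4] / [2]
  Insert 7 (step 5): P = [1, 3, 7] / [6, 9];  Q = [1, 3, 4] / [2, 5]
  Insert 2 (step 6): P = [1, 2, 7] / [3, 9] / [6];  Q = [1, 3, 4] / [2, 5] / [6]
  Insert 5 (step 7): P = [1, 2, 5] / [3, 7] / [6, 9];  Q = [1, 3, 4] / [2, 5] / [6, 7]
  Insert 8 (step 8): P = [1, 2, 5, 8] / [3, 7] / [6, 9];  Q = [1, 3, 4, 8] / [2, 5] / [6, 7]
  Insert 4 (step 9): P = [1, 2, 4, 8] / [3, 5] / [6, 7] / [9];  Q = [1, 3, 4, 8] / [2, 5] / [6, 7] / [9]
Final shape: (4, 2, 2, 1).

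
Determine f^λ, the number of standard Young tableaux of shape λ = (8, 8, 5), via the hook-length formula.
# SYT of shape (8, 8, 5) = 6466460

Hook-length formula: f^λ = n! / Π hook(c), product over all cells c of the Young diagram. For λ = (8, 8, 5), n = 21 boxes. Hook lengths by row (left-to-right, top-to-bottom): [10, 9, 8, 7, 6, 4, 3, 2]; [9, 8, 7, 6, 5, 3, 2, 1]; [5, 4, 3, 2, 1]. Product of hooks = 7900913664000. So f^λ = 21! / 7900913664000 = 51090942171709440000 / 7900913664000 = 6466460.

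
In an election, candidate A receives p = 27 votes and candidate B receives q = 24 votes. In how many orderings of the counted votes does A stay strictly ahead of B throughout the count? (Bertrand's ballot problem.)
Strict-lead orderings = 13505406670700

Total orderings of the 51 votes with 27 for A: C(51, 27) = 229591913401900. By the Bertrand ballot formula (Cycle Lemma / reflection principle), the number of orderings in which A is strictly ahead of B throughout is (p − q)/(p + q) · C(p + q, p) = (27 − 24)/(27 + 24) · 229591913401900 = 13505406670700.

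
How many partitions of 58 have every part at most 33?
p(58, parts ≤ 33) = 707882

Use the recurrence p(n, m) = p(n, m−1) + p(n−m, m): either the largest part is < m (count p(n, m−1)) or the largest part is exactly m (remove one copy of m, count p(n−m, m)). With p(0, ·) = 1 this gives p(58, parts ≤ 33) = 707882. (By conjugating Young diagrams, this also counts partitions of 58 into at most 33 parts.)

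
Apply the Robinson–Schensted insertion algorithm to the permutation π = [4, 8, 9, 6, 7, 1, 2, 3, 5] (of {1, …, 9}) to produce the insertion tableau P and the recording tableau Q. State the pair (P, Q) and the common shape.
P = [1, 2, 3, 5] / [4, 6, 7] / [8, 9];  Q = [1, 2, 3, 9] / [4, 5, 8] / [6, 7];  common shape = (4, 3, 2)

Row-insert the values π_1, π_2, … into P one at a time, bumping the leftmost entry strictly greater than the inserted value down to the next row. The recording tableau Q records, in position (i, j), the step at which that cell was added to P.
  Insert 4 (step 1): P = [4];  Q = [1]
  Insert 8 (step 2): P = [4, 8];  Q = [1, 2]
  Insert 9 (step 3): P = [4, 8, 9];  Q = [1, 2, 3]
  Insert 6 (step 4): P = [4, 6, 9] / [8];  Q = [1, 2, 3] / [4]
  Insert 7 (step 5): P = [4, 6, 7] / [8, 9];  Q = [1, 2, 3] / [4, 5]
  Insert 1 (step 6): P = [1, 6, 7] / [4, 9] / [8];  Q = [1, 2, 3] / [4, 5] / [6]
  Insert 2 (step 7): P = [1, 2, 7] / [4, 6] / [8, 9];  Q = [1, 2, 3] / [4, 5] / [6, 7]
  Insert 3 (step 8): P = [1, 2, 3] / [4, 6, 7] / [8, 9];  Q = [1, 2, 3] / [4, 5, 8] / [6, 7]
  Insert 5 (step 9): P = [1, 2, 3, 5] / [4, 6, 7] / [8, 9];  Q = [1, 2, 3, 9] / [4, 5, 8] / [6, 7]
Final shape: (4, 3, 2).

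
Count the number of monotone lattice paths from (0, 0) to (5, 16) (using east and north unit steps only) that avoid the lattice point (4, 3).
Number of paths = 19859

Total paths from (0, 0) to (5, 16): C(21, 5) = 20349. Paths through (4, 3): (paths (0, 0) → (4, 3)) × (paths (4, 3) → (5, 16)) = C(7, 4) · C(14, 1) = 35 · 14 = 490. Avoidance count = 20349 − 490 = 19859.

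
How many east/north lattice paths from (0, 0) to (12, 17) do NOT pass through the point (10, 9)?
Number of paths = 47738925

Total paths from (0, 0) to (12, 17): C(29, 12) = 51895935. Paths through (10, 9): (paths (0, 0) → (10, 9)) × (paths (10, 9) → (12, 17)) = C(19, 10) · C(10, 2) = 92378 · 45 = 4157010. Avoidance count = 51895935 − 4157010 = 47738925.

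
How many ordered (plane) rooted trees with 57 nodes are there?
C_56 = 6852456927844873497549658464312

These ordered rooted trees are counted by the Catalan number C_n = (1/(n + 1)) · C(2n, n). For n = 56: C_56 = (1/57) · C(112, 56) = 390590044887157789360330532465784/57 = 6852456927844873497549658464312.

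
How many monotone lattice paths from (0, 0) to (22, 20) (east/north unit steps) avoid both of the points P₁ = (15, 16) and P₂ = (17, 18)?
Number of paths = 357192486990

Inclusion–exclusion. Total paths: C(42, 22) = 513791607420. Through P₁: C(31, 15)·C(11, 7) = 99178264350. Through P₂: C(35, 17)·C(7, 5) = 95288920650. Since P₁ is strictly southwest of P₂, a monotone path through both must visit P₁ then P₂; paths through both = C(31, 15)·C(4, 2)·C(7, 5) = 37868064570. Avoid both = 513791607420 − 99178264350 − 95288920650 + 37868064570 = 357192486990.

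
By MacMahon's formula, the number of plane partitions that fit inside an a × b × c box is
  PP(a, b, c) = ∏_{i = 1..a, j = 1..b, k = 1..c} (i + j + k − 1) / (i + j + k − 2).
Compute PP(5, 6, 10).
PP(5, 6, 10) = 559611782036736

Evaluate the triple product over i = 1..5, j = 1..6, k = 1..10. The factors are (2/1) · (3/2) · (4/3) · (5/4) · (6/5) · (7/6) · (8/7) · (9/8) · … (300 factors total). The numerators and denominators telescope so the product is an integer; carrying out the multiplication exactly gives PP(5, 6, 10) = 559611782036736.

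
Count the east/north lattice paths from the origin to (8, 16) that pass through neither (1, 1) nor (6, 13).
Number of paths = 246823

Inclusion–exclusion. Total paths: C(24, 8) = 735471. Through P₁: C(2, 1)·C(22, 7) = 341088. Through P₂: C(19, 6)·C(5, 2) = 271320. Since P₁ is strictly southwest of P₂, a monotone path through both must visit P₁ then P₂; paths through both = C(2, 1)·C(17, 5)·C(5, 2) = 123760. Avoid both = 735471 − 341088 − 271320 + 123760 = 246823.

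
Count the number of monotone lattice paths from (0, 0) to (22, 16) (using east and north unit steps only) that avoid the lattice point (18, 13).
Number of paths = 15021116805

Total paths from (0, 0) to (22, 16): C(38, 22) = 22239974430. Paths through (18, 13): (paths (0, 0) → (18, 13)) × (paths (18, 13) → (22, 16)) = C(31, 18) · C(7, 4) = 206253075 · 35 = 7218857625. Avoidance count = 22239974430 − 7218857625 = 15021116805.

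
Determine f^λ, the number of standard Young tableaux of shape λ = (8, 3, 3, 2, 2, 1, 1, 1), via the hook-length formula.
# SYT of shape (8, 3, 3, 2, 2, 1, 1, 1) = 311095512

Hook-length formula: f^λ = n! / Π hook(c), product over all cells c of the Young diagram. For λ = (8, 3, 3, 2, 2, 1, 1, 1), n = 21 boxes. Hook lengths by row (left-to-right, top-to-bottom): [15, 11, 8, 5, 4, 3, 2, 1]; [9, 5, 2]; [8, 4, 1]; [6, 2]; [5, 1]; [3]; [2]; [1]. Product of hooks = 164229120000. So f^λ = 21! / 164229120000 = 51090942171709440000 / 164229120000 = 311095512.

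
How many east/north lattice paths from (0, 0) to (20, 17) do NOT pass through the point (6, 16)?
Number of paths = 15904249515

Total paths from (0, 0) to (20, 17): C(37, 20) = 15905368710. Paths through (6, 16): (paths (0, 0) → (6, 16)) × (paths (6, 16) → (20, 17)) = C(22, 6) · C(15, 14) = 74613 · 15 = 1119195. Avoidance count = 15905368710 − 1119195 = 15904249515.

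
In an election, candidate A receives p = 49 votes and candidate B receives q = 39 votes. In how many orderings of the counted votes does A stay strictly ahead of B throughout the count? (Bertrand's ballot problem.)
Strict-lead orderings = 1698754643257653577894500

Total orderings of the 88 votes with 49 for A: C(88, 49) = 14949040860667351485471600. By the Bertrand ballot formula (Cycle Lemma / reflection principle), the number of orderings in which A is strictly ahead of B throughout is (p − q)/(p + q) · C(p + q, p) = (49 − 39)/(49 + 39) · 14949040860667351485471600 = 1698754643257653577894500.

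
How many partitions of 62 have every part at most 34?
p(62, parts ≤ 34) = 1285414

Use the recurrence p(n, m) = p(n, m−1) + p(n−m, m): either the largest part is < m (count p(n, m−1)) or the largest part is exactly m (remove one copy of m, count p(n−m, m)). With p(0, ·) = 1 this gives p(62, parts ≤ 34) = 1285414. (By conjugating Young diagrams, this also counts partitions of 62 into at most 34 parts.)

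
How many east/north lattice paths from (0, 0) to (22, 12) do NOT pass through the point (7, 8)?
Number of paths = 523411980

Total paths from (0, 0) to (22, 12): C(34, 22) = 548354040. Paths through (7, 8): (paths (0, 0) → (7, 8)) × (paths (7, 8) → (22, 12)) = C(15, 7) · C(19, 15) = 6435 · 3876 = 24942060. Avoidance count = 548354040 − 24942060 = 523411980.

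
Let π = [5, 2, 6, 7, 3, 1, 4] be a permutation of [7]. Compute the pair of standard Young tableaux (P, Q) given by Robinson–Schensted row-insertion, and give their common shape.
P = [1, 3, 4] / [2, 6, 7] / [5];  Q = [1, 3, 4] / [2, 5, 7] / [6];  common shape = (3, 3, 1)

Row-insert the values π_1, π_2, … into P one at a time, bumping the leftmost entry strictly greater than the inserted value down to the next row. The recording tableau Q records, in position (i, j), the step at which that cell was added to P.
  Insert 5 (step 1): P = [5];  Q = [1]
  Insert 2 (step 2): P = [2] / [5];  Q = [1] / [2]
  Insert 6 (step 3): P = [2, 6] / [5];  Q = [1, 3] / [2]
  Insert 7 (step 4): P = [2, 6, 7] / [5];  Q = [1, 3, 4] / [2]
  Insert 3 (step 5): P = [2, 3, 7] / [5, 6];  Q = [1, 3, 4] / [2, 5]
  Insert 1 (step 6): P = [1, 3, 7] / [2, 6] / [5];  Q = [1, 3, 4] / [2, 5] / [6]
  Insert 4 (step 7): P = [1, 3, 4] / [2, 6, 7] / [5];  Q = [1, 3, 4] / [2, 5, 7] / [6]
Final shape: (3, 3, 1).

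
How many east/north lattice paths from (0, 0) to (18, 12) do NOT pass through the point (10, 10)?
Number of paths = 78179205

Total paths from (0, 0) to (18, 12): C(30, 18) = 86493225. Paths through (10, 10): (paths (0, 0) → (10, 10)) × (paths (10, 10) → (18, 12)) = C(20, 10) · C(10, 8) = 184756 · 45 = 8314020. Avoidance count = 86493225 − 8314020 = 78179205.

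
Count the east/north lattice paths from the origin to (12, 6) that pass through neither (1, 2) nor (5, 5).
Number of paths = 13293

Inclusion–exclusion. Total paths: C(18, 12) = 18564. Through P₁: C(3, 1)·C(15, 11) = 4095. Through P₂: C(10, 5)·C(8, 7) = 2016. Since P₁ is strictly southwest of P₂, a monotone path through both must visit P₁ then P₂; paths through both = C(3, 1)·C(7, 4)·C(8, 7) = 840. Avoid both = 18564 − 4095 − 2016 + 840 = 13293.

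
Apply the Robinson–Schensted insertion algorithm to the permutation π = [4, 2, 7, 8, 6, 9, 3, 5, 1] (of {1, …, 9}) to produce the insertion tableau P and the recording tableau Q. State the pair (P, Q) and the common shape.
P = [1, 3, 5, 9] / [2, 6, 8] / [4] / [7];  Q = [1, 3, 4, 6] / [2, 5, 8] / [7] / [9];  common shape = (4, 3, 1, 1)

Row-insert the values π_1, π_2, … into P one at a time, bumping the leftmost entry strictly greater than the inserted value down to the next row. The recording tableau Q records, in position (i, j), the step at which that cell was added to P.
  Insert 4 (step 1): P = [4];  Q = [1]
  Insert 2 (step 2): P = [2] / [4];  Q = [1] / [2]
  Insert 7 (step 3): P = [2, 7] / [4];  Q = [1, 3] / [2]
  Insert 8 (step 4): P = [2, 7, 8] / [4];  Q = [1, 3, 4] / [2]
  Insert 6 (step 5): P = [2, 6, 8] / [4, 7];  Q = [1, 3, 4] / [2, 5]
  Insert 9 (step 6): P = [2, 6, 8, 9] / [4, 7];  Q = [1, 3, 4, 6] / [2, 5]
  Insert 3 (step 7): P = [2, 3, 8, 9] / [4, 6] / [7];  Q = [1, 3, 4, 6] / [2, 5] / [7]
  Insert 5 (step 8): P = [2, 3, 5, 9] / [4, 6, 8] / [7];  Q = [1, 3, 4, 6] / [2, 5, 8] / [7]
  Insert 1 (step 9): P = [1, 3, 5, 9] / [2, 6, 8] / [4] / [7];  Q = [1, 3, 4, 6] / [2, 5, 8] / [7] / [9]
Final shape: (4, 3, 1, 1).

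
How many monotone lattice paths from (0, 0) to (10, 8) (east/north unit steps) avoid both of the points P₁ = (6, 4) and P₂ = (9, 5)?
Number of paths = 24410

Inclusion–exclusion. Total paths: C(18, 10) = 43758. Through P₁: C(10, 6)·C(8, 4) = 14700. Through P₂: C(14, 9)·C(4, 1) = 8008. Since P₁ is strictly southwest of P₂, a monotone path through both must visit P₁ then P₂; paths through both = C(10, 6)·C(4, 3)·C(4, 1) = 3360. Avoid both = 43758 − 14700 − 8008 + 3360 = 24410.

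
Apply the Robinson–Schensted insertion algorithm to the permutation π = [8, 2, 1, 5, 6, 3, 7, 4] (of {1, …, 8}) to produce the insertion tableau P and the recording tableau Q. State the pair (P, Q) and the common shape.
P = [1, 3, 4, 7] / [2, 5, 6] / [8];  Q = [1, 4, 5, 7] / [2, 6, 8] / [3];  common shape = (4, 3, 1)

Row-insert the values π_1, π_2, … into P one at a time, bumping the leftmost entry strictly greater than the inserted value down to the next row. The recording tableau Q records, in position (i, j), the step at which that cell was added to P.
  Insert 8 (step 1): P = [8];  Q = [1]
  Insert 2 (step 2): P = [2] / [8];  Q = [1] / [2]
  Insert 1 (step 3): P = [1] / [2] / [8];  Q = [1] / [2] / [3]
  Insert 5 (step 4): P = [1, 5] / [2] / [8];  Q = [1, 4] / [2] / [3]
  Insert 6 (step 5): P = [1, 5, 6] / [2] / [8];  Q = [1, 4, 5] / [2] / [3]
  Insert 3 (step 6): P = [1, 3, 6] / [2, 5] / [8];  Q = [1, 4, 5] / [2, 6] / [3]
  Insert 7 (step 7): P = [1, 3, 6, 7] / [2, 5] / [8];  Q = [1, 4, 5, 7] / [2, 6] / [3]
  Insert 4 (step 8): P = [1, 3, 4, 7] / [2, 5, 6] / [8];  Q = [1, 4, 5, 7] / [2, 6, 8] / [3]
Final shape: (4, 3, 1).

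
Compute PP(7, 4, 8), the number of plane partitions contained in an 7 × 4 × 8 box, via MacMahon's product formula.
PP(7, 4, 8) = 1318349483880

Evaluate the triple product over i = 1..7, j = 1..4, k = 1..8. The factors are (2/1) · (3/2) · (4/3) · (5/4) · (6/5) · (7/6) · (8/7) · (9/8) · … (224 factors total). The numerators and denominators telescope so the product is an integer; carrying out the multiplication exactly gives PP(7, 4, 8) = 1318349483880.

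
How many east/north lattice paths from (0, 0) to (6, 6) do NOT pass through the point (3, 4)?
Number of paths = 574

Total paths from (0, 0) to (6, 6): C(12, 6) = 924. Paths through (3, 4): (paths (0, 0) → (3, 4)) × (paths (3, 4) → (6, 6)) = C(7, 3) · C(5, 3) = 35 · 10 = 350. Avoidance count = 924 − 350 = 574.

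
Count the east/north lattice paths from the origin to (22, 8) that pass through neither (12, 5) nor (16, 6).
Number of paths = 2860313

Inclusion–exclusion. Total paths: C(30, 22) = 5852925. Through P₁: C(17, 12)·C(13, 10) = 1769768. Through P₂: C(22, 16)·C(8, 6) = 2089164. Since P₁ is strictly southwest of P₂, a monotone path through both must visit P₁ then P₂; paths through both = C(17, 12)·C(5, 4)·C(8, 6) = 866320. Avoid both = 5852925 − 1769768 − 2089164 + 866320 = 2860313.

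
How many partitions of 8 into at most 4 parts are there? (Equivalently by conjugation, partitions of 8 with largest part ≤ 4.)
p(8, parts ≤ 4) = 15

Partitions of 8 with all parts ≤ 4: 4+4, 4+3+1, 4+2+2, 4+2+1+1, 4+1+1+1+1, 3+3+2, 3+3+1+1, 3+2+2+1, 3+2+1+1+1, 3+1+1+1+1+1, 2+2+2+2, 2+2+2+1+1, 2+2+1+1+1+1, 2+1+1+1+1+1+1, 1+1+1+1+1+1+1+1. Count = 15.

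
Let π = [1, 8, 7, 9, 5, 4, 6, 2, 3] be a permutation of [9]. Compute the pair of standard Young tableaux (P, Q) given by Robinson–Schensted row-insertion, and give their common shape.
P = [1, 2, 3] / [4, 6] / [5, 9] / [7] / [8];  Q = [1, 2, 4] / [3, 7] / [5, 9] / [6] / [8];  common shape = (3, 2, 2, 1, 1)

Row-insert the values π_1, π_2, … into P one at a time, bumping the leftmost entry strictly greater than the inserted value down to the next row. The recording tableau Q records, in position (i, j), the step at which that cell was added to P.
  Insert 1 (step 1): P = [1];  Q = [1]
  Insert 8 (step 2): P = [1, 8];  Q = [1, 2]
  Insert 7 (step 3): P = [1, 7] / [8];  Q = [1, 2] / [3]
  Insert 9 (step 4): P = [1, 7, 9] / [8];  Q = [1, 2, 4] / [3]
  Insert 5 (step 5): P = [1, 5, 9] / [7] / [8];  Q = [1, 2, 4] / [3] / [5]
  Insert 4 (step 6): P = [1, 4, 9] / [5] / [7] / [8];  Q = [1, 2, 4] / [3] / [5] / [6]
  Insert 6 (step 7): P = [1, 4, 6] / [5, 9] / [7] / [8];  Q = [1, 2, 4] / [3, 7] / [5] / [6]
  Insert 2 (step 8): P = [1, 2, 6] / [4, 9] / [5] / [7] / [8];  Q = [1, 2, 4] / [3, 7] / [5] / [6] / [8]
  Insert 3 (step 9): P = [1, 2, 3] / [4, 6] / [5, 9] / [7] / [8];  Q = [1, 2, 4] / [3, 7] / [5, 9] / [6] / [8]
Final shape: (3, 2, 2, 1, 1).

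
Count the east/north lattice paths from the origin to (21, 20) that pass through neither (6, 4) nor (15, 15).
Number of paths = 150646681230

Inclusion–exclusion. Total paths: C(41, 21) = 269128937220. Through P₁: C(10, 6)·C(31, 15) = 63113440950. Through P₂: C(30, 15)·C(11, 6) = 71664294240. Since P₁ is strictly southwest of P₂, a monotone path through both must visit P₁ then P₂; paths through both = C(10, 6)·C(20, 9)·C(11, 6) = 16295479200. Avoid both = 269128937220 − 63113440950 − 71664294240 + 16295479200 = 150646681230.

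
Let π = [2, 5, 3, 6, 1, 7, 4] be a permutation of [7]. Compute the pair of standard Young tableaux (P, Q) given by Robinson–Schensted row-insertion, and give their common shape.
P = [1, 3, 4, 7] / [2, 6] / [5];  Q = [1, 2, 4, 6] / [3, 7] / [5];  common shape = (4, 2, 1)

Row-insert the values π_1, π_2, … into P one at a time, bumping the leftmost entry strictly greater than the inserted value down to the next row. The recording tableau Q records, in position (i, j), the step at which that cell was added to P.
  Insert 2 (step 1): P = [2];  Q = [1]
  Insert 5 (step 2): P = [2, 5];  Q = [1, 2]
  Insert 3 (step 3): P = [2, 3] / [5];  Q = [1, 2] / [3]
  Insert 6 (step 4): P = [2, 3, 6] / [5];  Q = [1, 2, 4] / [3]
  Insert 1 (step 5): P = [1, 3, 6] / [2] / [5];  Q = [1, 2, 4] / [3] / [5]
  Insert 7 (step 6): P = [1, 3, 6, 7] / [2] / [5];  Q = [1, 2, 4, 6] / [3] / [5]
  Insert 4 (step 7): P = [1, 3, 4, 7] / [2, 6] / [5];  Q = [1, 2, 4, 6] / [3, 7] / [5]
Final shape: (4, 2, 1).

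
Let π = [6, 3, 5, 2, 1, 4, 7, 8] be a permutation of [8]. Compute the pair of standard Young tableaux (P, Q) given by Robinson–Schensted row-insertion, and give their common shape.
P = [1, 4, 7, 8] / [2, 5] / [3] / [6];  Q = [1, 3, 7, 8] / [2, 6] / [4] / [5];  common shape = (4, 2, 1, 1)

Row-insert the values π_1, π_2, … into P one at a time, bumping the leftmost entry strictly greater than the inserted value down to the next row. The recording tableau Q records, in position (i, j), the step at which that cell was added to P.
  Insert 6 (step 1): P = [6];  Q = [1]
  Insert 3 (step 2): P = [3] / [6];  Q = [1] / [2]
  Insert 5 (step 3): P = [3, 5] / [6];  Q = [1, 3] / [2]
  Insert 2 (step 4): P = [2, 5] / [3] / [6];  Q = [1, 3] / [2] / [4]
  Insert 1 (step 5): P = [1, 5] / [2] / [3] / [6];  Q = [1, 3] / [2] / [4] / [5]
  Insert 4 (step 6): P = [1, 4] / [2, 5] / [3] / [6];  Q = [1, 3] / [2, 6] / [4] / [5]
  Insert 7 (step 7): P = [1, 4, 7] / [2, 5] / [3] / [6];  Q = [1, 3, 7] / [2, 6] / [4] / [5]
  Insert 8 (step 8): P = [1, 4, 7, 8] / [2, 5] / [3] / [6];  Q = [1, 3, 7, 8] / [2, 6] / [4] / [5]
Final shape: (4, 2, 1, 1).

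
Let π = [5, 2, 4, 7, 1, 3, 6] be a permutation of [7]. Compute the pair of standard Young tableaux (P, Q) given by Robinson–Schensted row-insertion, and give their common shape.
P = [1, 3, 6] / [2, 4, 7] / [5];  Q = [1, 3, 4] / [2, 6, 7] / [5];  common shape = (3, 3, 1)

Row-insert the values π_1, π_2, … into P one at a time, bumping the leftmost entry strictly greater than the inserted value down to the next row. The recording tableau Q records, in position (i, j), the step at which that cell was added to P.
  Insert 5 (step 1): P = [5];  Q = [1]
  Insert 2 (step 2): P = [2] / [5];  Q = [1] / [2]
  Insert 4 (step 3): P = [2, 4] / [5];  Q = [1, 3] / [2]
  Insert 7 (step 4): P = [2, 4, 7] / [5];  Q = [1, 3, 4] / [2]
  Insert 1 (step 5): P = [1, 4, 7] / [2] / [5];  Q = [1, 3, 4] / [2] / [5]
  Insert 3 (step 6): P = [1, 3, 7] / [2, 4] / [5];  Q = [1, 3, 4] / [2, 6] / [5]
  Insert 6 (step 7): P = [1, 3, 6] / [2, 4, 7] / [5];  Q = [1, 3, 4] / [2, 6, 7] / [5]
Final shape: (3, 3, 1).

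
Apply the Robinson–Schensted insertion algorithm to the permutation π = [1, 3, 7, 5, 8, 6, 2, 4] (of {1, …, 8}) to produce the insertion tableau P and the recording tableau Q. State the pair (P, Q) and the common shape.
P = [1, 2, 4, 6] / [3, 5] / [7, 8];  Q = [1, 2, 3, 5] / [4, 6] / [7, 8];  common shape = (4, 2, 2)

Row-insert the values π_1, π_2, … into P one at a time, bumping the leftmost entry strictly greater than the inserted value down to the next row. The recording tableau Q records, in position (i, j), the step at which that cell was added to P.
  Insert 1 (step 1): P = [1];  Q = [1]
  Insert 3 (step 2): P = [1, 3];  Q = [1, 2]
  Insert 7 (step 3): P = [1, 3, 7];  Q = [1, 2, 3]
  Insert 5 (step 4): P = [1, 3, 5] / [7];  Q = [1, 2, 3] / [4]
  Insert 8 (step 5): P = [1, 3, 5, 8] / [7];  Q = [1, 2, 3, 5] / [4]
  Insert 6 (step 6): P = [1, 3, 5, 6] / [7, 8];  Q = [1, 2, 3, 5] / [4, 6]
  Insert 2 (step 7): P = [1, 2, 5, 6] / [3, 8] / [7];  Q = [1, 2, 3, 5] / [4, 6] / [7]
  Insert 4 (step 8): P = [1, 2, 4, 6] / [3, 5] / [7, 8];  Q = [1, 2, 3, 5] / [4, 6] / [7, 8]
Final shape: (4, 2, 2).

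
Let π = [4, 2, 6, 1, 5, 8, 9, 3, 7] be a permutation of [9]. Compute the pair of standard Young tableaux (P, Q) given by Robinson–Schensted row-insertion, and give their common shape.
P = [1, 3, 7, 9] / [2, 5, 8] / [4, 6];  Q = [1, 3, 6, 7] / [2, 5, 9] / [4, 8];  common shape = (4, 3, 2)

Row-insert the values π_1, π_2, … into P one at a time, bumping the leftmost entry strictly greater than the inserted value down to the next row. The recording tableau Q records, in position (i, j), the step at which that cell was added to P.
  Insert 4 (step 1): P = [4];  Q = [1]
  Insert 2 (step 2): P = [2] / [4];  Q = [1] / [2]
  Insert 6 (step 3): P = [2, 6] / [4];  Q = [1, 3] / [2]
  Insert 1 (step 4): P = [1, 6] / [2] / [4];  Q = [1, 3] / [2] / [4]
  Insert 5 (step 5): P = [1, 5] / [2, 6] / [4];  Q = [1, 3] / [2, 5] / [4]
  Insert 8 (step 6): P = [1, 5, 8] / [2, 6] / [4];  Q = [1, 3, 6] / [2, 5] / [4]
  Insert 9 (step 7): P = [1, 5, 8, 9] / [2, 6] / [4];  Q = [1, 3, 6, 7] / [2, 5] / [4]
  Insert 3 (step 8): P = [1, 3, 8, 9] / [2, 5] / [4, 6];  Q = [1, 3, 6, 7] / [2, 5] / [4, 8]
  Insert 7 (step 9): P = [1, 3, 7, 9] / [2, 5, 8] / [4, 6];  Q = [1, 3, 6, 7] / [2, 5, 9] / [4, 8]
Final shape: (4, 3, 2).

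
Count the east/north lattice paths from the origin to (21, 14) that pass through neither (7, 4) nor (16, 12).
Number of paths = 1202356365

Inclusion–exclusion. Total paths: C(35, 21) = 2319959400. Through P₁: C(11, 7)·C(24, 14) = 647214480. Through P₂: C(28, 16)·C(7, 5) = 638856855. Since P₁ is strictly southwest of P₂, a monotone path through both must visit P₁ then P₂; paths through both = C(11, 7)·C(17, 9)·C(7, 5) = 168468300. Avoid both = 2319959400 − 647214480 − 638856855 + 168468300 = 1202356365.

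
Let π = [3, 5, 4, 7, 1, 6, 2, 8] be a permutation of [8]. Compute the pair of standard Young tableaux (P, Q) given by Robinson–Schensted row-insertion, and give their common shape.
P = [1, 2, 6, 8] / [3, 4] / [5, 7];  Q = [1, 2, 4, 8] / [3, 6] / [5, 7];  common shape = (4, 2, 2)

Row-insert the values π_1, π_2, … into P one at a time, bumping the leftmost entry strictly greater than the inserted value down to the next row. The recording tableau Q records, in position (i, j), the step at which that cell was added to P.
  Insert 3 (step 1): P = [3];  Q = [1]
  Insert 5 (step 2): P = [3, 5];  Q = [1, 2]
  Insert 4 (step 3): P = [3, 4] / [5];  Q = [1, 2] / [3]
  Insert 7 (step 4): P = [3, 4, 7] / [5];  Q = [1, 2, 4] / [3]
  Insert 1 (step 5): P = [1, 4, 7] / [3] / [5];  Q = [1, 2, 4] / [3] / [5]
  Insert 6 (step 6): P = [1, 4, 6] / [3, 7] / [5];  Q = [1, 2, 4] / [3, 6] / [5]
  Insert 2 (step 7): P = [1, 2, 6] / [3, 4] / [5, 7];  Q = [1, 2, 4] / [3, 6] / [5, 7]
  Insert 8 (step 8): P = [1, 2, 6, 8] / [3, 4] / [5, 7];  Q = [1, 2, 4, 8] / [3, 6] / [5, 7]
Final shape: (4, 2, 2).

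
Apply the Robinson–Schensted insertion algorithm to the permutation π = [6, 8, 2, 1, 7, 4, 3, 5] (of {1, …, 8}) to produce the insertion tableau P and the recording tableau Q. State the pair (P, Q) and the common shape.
P = [1, 3, 5] / [2, 4] / [6, 7] / [8];  Q = [1, 2, 8] / [3, 5] / [4, 6] / [7];  common shape = (3, 2, 2, 1)

Row-insert the values π_1, π_2, … into P one at a time, bumping the leftmost entry strictly greater than the inserted value down to the next row. The recording tableau Q records, in position (i, j), the step at which that cell was added to P.
  Insert 6 (step 1): P = [6];  Q = [1]
  Insert 8 (step 2): P = [6, 8];  Q = [1, 2]
  Insert 2 (step 3): P = [2, 8] / [6];  Q = [1, 2] / [3]
  Insert 1 (step 4): P = [1, 8] / [2] / [6];  Q = [1, 2] / [3] / [4]
  Insert 7 (step 5): P = [1, 7] / [2, 8] / [6];  Q = [1, 2] / [3, 5] / [4]
  Insert 4 (step 6): P = [1, 4] / [2, 7] / [6, 8];  Q = [1, 2] / [3, 5] / [4, 6]
  Insert 3 (step 7): P = [1, 3] / [2, 4] / [6, 7] / [8];  Q = [1, 2] / [3, 5] / [4, 6] / [7]
  Insert 5 (step 8): P = [1, 3, 5] / [2, 4] / [6, 7] / [8];  Q = [1, 2, 8] / [3, 5] / [4, 6] / [7]
Final shape: (3, 2, 2, 1).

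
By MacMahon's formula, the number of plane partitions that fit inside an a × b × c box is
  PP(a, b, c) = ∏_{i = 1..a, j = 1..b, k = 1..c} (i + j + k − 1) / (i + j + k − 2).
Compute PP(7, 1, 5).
PP(7, 1, 5) = 792

Evaluate the triple product over i = 1..7, j = 1..1, k = 1..5. The factors are (2/1) · (3/2) · (4/3) · (5/4) · (6/5) · (3/2) · (4/3) · (5/4) · … (35 factors total). The numerators and denominators telescope so the product is an integer; carrying out the multiplication exactly gives PP(7, 1, 5) = 792.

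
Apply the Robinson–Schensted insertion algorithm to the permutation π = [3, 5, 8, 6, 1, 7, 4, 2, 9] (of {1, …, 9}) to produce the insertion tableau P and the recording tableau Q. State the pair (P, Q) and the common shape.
P = [1, 2, 6, 7, 9] / [3, 4] / [5] / [8];  Q = [1, 2, 3, 6, 9] / [4, 7] / [5] / [8];  common shape = (5, 2, 1, 1)

Row-insert the values π_1, π_2, … into P one at a time, bumping the leftmost entry strictly greater than the inserted value down to the next row. The recording tableau Q records, in position (i, j), the step at which that cell was added to P.
  Insert 3 (step 1): P = [3];  Q = [1]
  Insert 5 (step 2): P = [3, 5];  Q = [1, 2]
  Insert 8 (step 3): P = [3, 5, 8];  Q = [1, 2, 3]
  Insert 6 (step 4): P = [3, 5, 6] / [8];  Q = [1, 2, 3] / [4]
  Insert 1 (step 5): P = [1, 5, 6] / [3] / [8];  Q = [1, 2, 3] / [4] / [5]
  Insert 7 (step 6): P = [1, 5, 6, 7] / [3] / [8];  Q = [1, 2, 3, 6] / [4] / [5]
  Insert 4 (step 7): P = [1, 4, 6, 7] / [3, 5] / [8];  Q = [1, 2, 3, 6] / [4, 7] / [5]
  Insert 2 (step 8): P = [1, 2, 6, 7] / [3, 4] / [5] / [8];  Q = [1, 2, 3, 6] / [4, 7] / [5] / [8]
  Insert 9 (step 9): P = [1, 2, 6, 7, 9] / [3, 4] / [5] / [8];  Q = [1, 2, 3, 6, 9] / [4, 7] / [5] / [8]
Final shape: (5, 2, 1, 1).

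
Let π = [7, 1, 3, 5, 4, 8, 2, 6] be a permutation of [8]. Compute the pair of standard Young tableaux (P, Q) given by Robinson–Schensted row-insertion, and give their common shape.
P = [1, 2, 4, 6] / [3, 8] / [5] / [7];  Q = [1, 3, 4, 6] / [2, 8] / [5] / [7];  common shape = (4, 2, 1, 1)

Row-insert the values π_1, π_2, … into P one at a time, bumping the leftmost entry strictly greater than the inserted value down to the next row. The recording tableau Q records, in position (i, j), the step at which that cell was added to P.
  Insert 7 (step 1): P = [7];  Q = [1]
  Insert 1 (step 2): P = [1] / [7];  Q = [1] / [2]
  Insert 3 (step 3): P = [1, 3] / [7];  Q = [1, 3] / [2]
  Insert 5 (step 4): P = [1, 3, 5] / [7];  Q = [1, 3, 4] / [2]
  Insert 4 (step 5): P = [1, 3, 4] / [5] / [7];  Q = [1, 3, 4] / [2] / [5]
  Insert 8 (step 6): P = [1, 3, 4, 8] / [5] / [7];  Q = [1, 3, 4, 6] / [2] / [5]
  Insert 2 (step 7): P = [1, 2, 4, 8] / [3] / [5] / [7];  Q = [1, 3, 4, 6] / [2] / [5] / [7]
  Insert 6 (step 8): P = [1, 2, 4, 6] / [3, 8] / [5] / [7];  Q = [1, 3, 4, 6] / [2, 8] / [5] / [7]
Final shape: (4, 2, 1, 1).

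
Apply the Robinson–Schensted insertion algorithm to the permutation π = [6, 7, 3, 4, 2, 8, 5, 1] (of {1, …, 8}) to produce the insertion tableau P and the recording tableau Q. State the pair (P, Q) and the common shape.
P = [1, 4, 5] / [2, 7, 8] / [3] / [6];  Q = [1, 2, 6] / [3, 4, 7] / [5] / [8];  common shape = (3, 3, 1, 1)

Row-insert the values π_1, π_2, … into P one at a time, bumping the leftmost entry strictly greater than the inserted value down to the next row. The recording tableau Q records, in position (i, j), the step at which that cell was added to P.
  Insert 6 (step 1): P = [6];  Q = [1]
  Insert 7 (step 2): P = [6, 7];  Q = [1, 2]
  Insert 3 (step 3): P = [3, 7] / [6];  Q = [1, 2] / [3]
  Insert 4 (step 4): P = [3, 4] / [6, 7];  Q = [1, 2] / [3, 4]
  Insert 2 (step 5): P = [2, 4] / [3, 7] / [6];  Q = [1, 2] / [3, 4] / [5]
  Insert 8 (step 6): P = [2, 4, 8] / [3, 7] / [6];  Q = [1, 2, 6] / [3, 4] / [5]
  Insert 5 (step 7): P = [2, 4, 5] / [3, 7, 8] / [6];  Q = [1, 2, 6] / [3, 4, 7] / [5]
  Insert 1 (step 8): P = [1, 4, 5] / [2, 7, 8] / [3] / [6];  Q = [1, 2, 6] / [3, 4, 7] / [5] / [8]
Final shape: (3, 3, 1, 1).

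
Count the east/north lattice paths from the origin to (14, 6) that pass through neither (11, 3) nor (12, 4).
Number of paths = 24928

Inclusion–exclusion. Total paths: C(20, 14) = 38760. Through P₁: C(14, 11)·C(6, 3) = 7280. Through P₂: C(16, 12)·C(4, 2) = 10920. Since P₁ is strictly southwest of P₂, a monotone path through both must visit P₁ then P₂; paths through both = C(14, 11)·C(2, 1)·C(4, 2) = 4368. Avoid both = 38760 − 7280 − 10920 + 4368 = 24928.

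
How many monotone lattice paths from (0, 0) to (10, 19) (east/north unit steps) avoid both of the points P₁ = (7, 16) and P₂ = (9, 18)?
Number of paths = 8695104

Inclusion–exclusion. Total paths: C(29, 10) = 20030010. Through P₁: C(23, 7)·C(6, 3) = 4903140. Through P₂: C(27, 9)·C(2, 1) = 9373650. Since P₁ is strictly southwest of P₂, a monotone path through both must visit P₁ then P₂; paths through both = C(23, 7)·C(4, 2)·C(2, 1) = 2941884. Avoid both = 20030010 − 4903140 − 9373650 + 2941884 = 8695104.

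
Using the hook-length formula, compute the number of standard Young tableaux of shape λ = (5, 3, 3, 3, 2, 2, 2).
# SYT of shape (5, 3, 3, 3, 2, 2, 2) = 30232800

Hook-length formula: f^λ = n! / Π hook(c), product over all cells c of the Young diagram. For λ = (5, 3, 3, 3, 2, 2, 2), n = 20 boxes. Hook lengths by row (left-to-right, top-to-bottom): [11, 10, 6, 2, 1]; [8, 7, 3]; [7, 6, 2]; [6, 5, 1]; [4, 3]; [3, 2]; [2, 1]. Product of hooks = 80472268800. So f^λ = 20! / 80472268800 = 2432902008176640000 / 80472268800 = 30232800.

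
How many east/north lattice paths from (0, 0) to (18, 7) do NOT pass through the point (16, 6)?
Number of paths = 256861

Total paths from (0, 0) to (18, 7): C(25, 18) = 480700. Paths through (16, 6): (paths (0, 0) → (16, 6)) × (paths (16, 6) → (18, 7)) = C(22, 16) · C(3, 2) = 74613 · 3 = 223839. Avoidance count = 480700 − 223839 = 256861.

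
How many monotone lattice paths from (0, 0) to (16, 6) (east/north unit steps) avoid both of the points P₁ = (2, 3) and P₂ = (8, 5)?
Number of paths = 58750

Inclusion–exclusion. Total paths: C(22, 16) = 74613. Through P₁: C(5, 2)·C(17, 14) = 6800. Through P₂: C(13, 8)·C(9, 8) = 11583. Since P₁ is strictly southwest of P₂, a monotone path through both must visit P₁ then P₂; paths through both = C(5, 2)·C(8, 6)·C(9, 8) = 2520. Avoid both = 74613 − 6800 − 11583 + 2520 = 58750.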